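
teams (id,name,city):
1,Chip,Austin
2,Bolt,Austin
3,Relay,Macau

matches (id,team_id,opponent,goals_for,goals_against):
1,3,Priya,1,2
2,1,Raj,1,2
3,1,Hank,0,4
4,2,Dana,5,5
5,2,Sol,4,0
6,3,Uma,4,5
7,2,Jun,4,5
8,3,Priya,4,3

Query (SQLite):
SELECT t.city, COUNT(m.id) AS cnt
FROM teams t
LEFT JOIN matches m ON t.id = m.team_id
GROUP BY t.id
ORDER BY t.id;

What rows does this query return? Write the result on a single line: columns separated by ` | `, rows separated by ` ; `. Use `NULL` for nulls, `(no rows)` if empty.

Austin | 2 ; Austin | 3 ; Macau | 3

LEFT JOIN keeps every teams row; unmatched ones get NULL for matches columns.
Group by teams.id and compute COUNT(m.id). COUNT(col) of an all-NULL group is 0.
  1: ids {2, 3} → COUNT(m.id)=2
  2: ids {4, 5, 7} → COUNT(m.id)=3
  3: ids {1, 6, 8} → COUNT(m.id)=3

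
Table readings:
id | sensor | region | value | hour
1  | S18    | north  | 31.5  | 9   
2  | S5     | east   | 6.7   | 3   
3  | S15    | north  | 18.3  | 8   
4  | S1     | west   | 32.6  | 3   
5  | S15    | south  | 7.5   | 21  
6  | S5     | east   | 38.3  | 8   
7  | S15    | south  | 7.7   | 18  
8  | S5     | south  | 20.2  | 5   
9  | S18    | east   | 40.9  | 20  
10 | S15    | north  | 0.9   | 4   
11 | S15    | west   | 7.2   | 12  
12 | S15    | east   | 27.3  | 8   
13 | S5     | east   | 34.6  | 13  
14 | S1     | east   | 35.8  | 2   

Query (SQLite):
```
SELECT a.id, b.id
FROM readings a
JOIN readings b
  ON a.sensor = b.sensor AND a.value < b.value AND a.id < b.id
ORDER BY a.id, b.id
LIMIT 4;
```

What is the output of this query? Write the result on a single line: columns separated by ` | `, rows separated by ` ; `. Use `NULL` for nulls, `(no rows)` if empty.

Pairs (a,b) with same sensor, a.value < b.value, a.id < b.id.
sensor groups: S1:{4,14} S15:{3,5,7,10,11,12} S18:{1,9} S5:{2,6,8,13}
Ordered by (a.id, b.id); first 4.

1 | 9 ; 2 | 6 ; 2 | 8 ; 2 | 13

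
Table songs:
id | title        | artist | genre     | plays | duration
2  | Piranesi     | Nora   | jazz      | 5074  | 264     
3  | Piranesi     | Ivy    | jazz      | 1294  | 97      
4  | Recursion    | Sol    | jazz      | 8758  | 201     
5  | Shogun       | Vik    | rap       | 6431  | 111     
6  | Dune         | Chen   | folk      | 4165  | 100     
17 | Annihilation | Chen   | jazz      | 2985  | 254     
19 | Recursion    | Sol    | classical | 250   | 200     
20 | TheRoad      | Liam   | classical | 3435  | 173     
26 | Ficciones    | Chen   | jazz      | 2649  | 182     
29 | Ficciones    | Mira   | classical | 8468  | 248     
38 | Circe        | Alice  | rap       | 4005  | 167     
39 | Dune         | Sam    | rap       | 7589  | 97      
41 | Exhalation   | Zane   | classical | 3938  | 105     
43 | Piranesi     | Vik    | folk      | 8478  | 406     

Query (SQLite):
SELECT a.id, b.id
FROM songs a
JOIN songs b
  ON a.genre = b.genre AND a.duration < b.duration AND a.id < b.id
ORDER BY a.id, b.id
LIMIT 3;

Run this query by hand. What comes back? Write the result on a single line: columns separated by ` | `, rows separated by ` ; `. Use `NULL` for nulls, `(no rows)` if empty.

Pairs (a,b) with same genre, a.duration < b.duration, a.id < b.id.
genre groups: classical:{19,20,29,41} folk:{6,43} jazz:{2,3,4,17,26} rap:{5,38,39}
Ordered by (a.id, b.id); first 3.

3 | 4 ; 3 | 17 ; 3 | 26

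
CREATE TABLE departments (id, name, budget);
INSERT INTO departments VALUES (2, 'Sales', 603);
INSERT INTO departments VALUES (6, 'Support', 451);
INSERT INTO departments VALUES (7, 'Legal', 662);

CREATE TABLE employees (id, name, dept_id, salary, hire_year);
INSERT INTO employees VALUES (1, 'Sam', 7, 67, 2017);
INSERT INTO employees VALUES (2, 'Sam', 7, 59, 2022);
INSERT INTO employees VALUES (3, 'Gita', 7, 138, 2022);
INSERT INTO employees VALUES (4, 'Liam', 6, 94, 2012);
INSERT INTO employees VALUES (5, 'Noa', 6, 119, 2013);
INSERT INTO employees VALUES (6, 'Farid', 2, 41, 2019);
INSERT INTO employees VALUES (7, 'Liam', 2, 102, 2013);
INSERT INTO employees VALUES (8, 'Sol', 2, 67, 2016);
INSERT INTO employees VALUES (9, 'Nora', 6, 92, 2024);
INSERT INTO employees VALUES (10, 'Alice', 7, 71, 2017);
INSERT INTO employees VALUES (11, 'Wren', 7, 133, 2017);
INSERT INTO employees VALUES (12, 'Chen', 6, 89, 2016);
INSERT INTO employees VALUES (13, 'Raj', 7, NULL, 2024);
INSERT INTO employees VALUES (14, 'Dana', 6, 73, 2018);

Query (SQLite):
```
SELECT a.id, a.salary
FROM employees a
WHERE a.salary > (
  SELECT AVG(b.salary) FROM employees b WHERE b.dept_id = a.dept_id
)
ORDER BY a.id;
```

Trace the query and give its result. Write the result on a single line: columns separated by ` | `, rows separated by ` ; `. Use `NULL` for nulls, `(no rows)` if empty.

3 | 138 ; 4 | 94 ; 5 | 119 ; 7 | 102 ; 11 | 133

For each employees row a, compute AVG(salary) over rows sharing a.dept_id.
Keep row a if a.salary > that per-group AVG.
  dept_id=2: AVG(salary) = 70.0
  dept_id=6: AVG(salary) = 93.4
  dept_id=7: AVG(salary) = 93.6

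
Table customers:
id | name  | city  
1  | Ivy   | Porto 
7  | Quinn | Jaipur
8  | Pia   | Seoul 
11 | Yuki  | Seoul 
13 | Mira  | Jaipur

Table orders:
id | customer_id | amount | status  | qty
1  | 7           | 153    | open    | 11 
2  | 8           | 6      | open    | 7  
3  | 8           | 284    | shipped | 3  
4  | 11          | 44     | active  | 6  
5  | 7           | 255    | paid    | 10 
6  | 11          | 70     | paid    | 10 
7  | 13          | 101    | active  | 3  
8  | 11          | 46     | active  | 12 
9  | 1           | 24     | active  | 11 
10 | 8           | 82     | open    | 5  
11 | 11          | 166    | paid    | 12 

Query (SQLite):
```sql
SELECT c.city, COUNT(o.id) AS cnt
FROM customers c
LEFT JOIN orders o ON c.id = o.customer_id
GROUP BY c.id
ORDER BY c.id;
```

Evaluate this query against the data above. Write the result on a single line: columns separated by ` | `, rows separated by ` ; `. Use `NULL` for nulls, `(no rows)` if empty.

LEFT JOIN keeps every customers row; unmatched ones get NULL for orders columns.
Group by customers.id and compute COUNT(o.id). COUNT(col) of an all-NULL group is 0.
  1: ids {9} → COUNT(o.id)=1
  7: ids {1, 5} → COUNT(o.id)=2
  8: ids {2, 3, 10} → COUNT(o.id)=3
  11: ids {4, 6, 8, 11} → COUNT(o.id)=4
  13: ids {7} → COUNT(o.id)=1

Porto | 1 ; Jaipur | 2 ; Seoul | 3 ; Seoul | 4 ; Jaipur | 1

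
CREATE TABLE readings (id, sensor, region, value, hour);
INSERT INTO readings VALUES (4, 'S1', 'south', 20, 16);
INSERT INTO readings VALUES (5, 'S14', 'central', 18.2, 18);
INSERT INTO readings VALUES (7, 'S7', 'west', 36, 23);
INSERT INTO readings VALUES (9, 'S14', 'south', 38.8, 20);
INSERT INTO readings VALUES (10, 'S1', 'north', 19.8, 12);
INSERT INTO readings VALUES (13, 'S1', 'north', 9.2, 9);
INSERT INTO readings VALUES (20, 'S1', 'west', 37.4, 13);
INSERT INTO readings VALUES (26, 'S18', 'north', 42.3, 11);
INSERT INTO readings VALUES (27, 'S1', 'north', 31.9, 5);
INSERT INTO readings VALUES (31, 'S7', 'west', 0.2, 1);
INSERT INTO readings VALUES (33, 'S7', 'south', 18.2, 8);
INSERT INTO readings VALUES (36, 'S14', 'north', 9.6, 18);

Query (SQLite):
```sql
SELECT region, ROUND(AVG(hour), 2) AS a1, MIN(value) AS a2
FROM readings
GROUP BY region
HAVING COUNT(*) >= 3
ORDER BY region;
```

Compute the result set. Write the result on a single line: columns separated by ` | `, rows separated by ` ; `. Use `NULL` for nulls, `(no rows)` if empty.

Group readings by region.
Per group compute: ROUND(AVG(hour), 2), MIN(value).
HAVING: drop groups with fewer than 3 rows.
  central: ids {5} → ROUND(AVG(hour), 2)=18, MIN(value)=18.2
  north: ids {10, 13, 26, 27, 36} → ROUND(AVG(hour), 2)=11, MIN(value)=9.2
  south: ids {4, 9, 33} → ROUND(AVG(hour), 2)=14.67, MIN(value)=18.2
  west: ids {7, 20, 31} → ROUND(AVG(hour), 2)=12.33, MIN(value)=0.2

north | 11 | 9.2 ; south | 14.67 | 18.2 ; west | 12.33 | 0.2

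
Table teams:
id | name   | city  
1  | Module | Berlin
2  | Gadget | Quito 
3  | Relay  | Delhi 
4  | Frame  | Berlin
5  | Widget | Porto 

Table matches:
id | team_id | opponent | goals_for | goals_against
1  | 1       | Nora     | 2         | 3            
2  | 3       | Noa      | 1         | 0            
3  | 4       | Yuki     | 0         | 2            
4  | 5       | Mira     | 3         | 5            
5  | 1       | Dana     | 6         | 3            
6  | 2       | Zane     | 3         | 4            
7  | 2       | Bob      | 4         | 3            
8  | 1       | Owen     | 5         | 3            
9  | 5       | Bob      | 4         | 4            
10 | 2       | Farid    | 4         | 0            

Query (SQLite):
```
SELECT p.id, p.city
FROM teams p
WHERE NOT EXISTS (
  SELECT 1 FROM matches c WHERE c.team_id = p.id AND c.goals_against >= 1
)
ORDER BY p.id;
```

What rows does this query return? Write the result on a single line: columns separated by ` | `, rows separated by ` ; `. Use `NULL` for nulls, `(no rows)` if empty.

For each teams row, check whether any matches with matching team_id has goals_against >= 1.
Keep rows where that is false.

3 | Delhi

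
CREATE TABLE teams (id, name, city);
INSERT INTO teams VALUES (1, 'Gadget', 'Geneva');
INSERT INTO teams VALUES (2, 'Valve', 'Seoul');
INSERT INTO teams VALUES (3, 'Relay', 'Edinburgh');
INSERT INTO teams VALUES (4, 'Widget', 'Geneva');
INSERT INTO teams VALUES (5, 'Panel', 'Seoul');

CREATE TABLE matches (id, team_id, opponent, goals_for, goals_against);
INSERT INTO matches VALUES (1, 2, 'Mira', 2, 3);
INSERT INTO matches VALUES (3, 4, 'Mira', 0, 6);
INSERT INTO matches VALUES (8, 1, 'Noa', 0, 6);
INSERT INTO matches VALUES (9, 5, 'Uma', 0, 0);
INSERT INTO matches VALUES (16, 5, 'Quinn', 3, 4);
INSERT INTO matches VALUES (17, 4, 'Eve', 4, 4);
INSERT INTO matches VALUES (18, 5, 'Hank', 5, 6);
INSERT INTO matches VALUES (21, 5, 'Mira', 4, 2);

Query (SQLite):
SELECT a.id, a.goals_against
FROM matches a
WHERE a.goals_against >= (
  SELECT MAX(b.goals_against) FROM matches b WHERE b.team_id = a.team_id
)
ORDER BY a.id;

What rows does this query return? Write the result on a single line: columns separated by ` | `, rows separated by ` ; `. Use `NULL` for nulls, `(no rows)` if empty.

1 | 3 ; 3 | 6 ; 8 | 6 ; 18 | 6

For each matches row a, compute MAX(goals_against) over rows sharing a.team_id.
Keep row a if a.goals_against >= that per-group MAX.
  team_id=1: MAX(goals_against) = 6
  team_id=2: MAX(goals_against) = 3
  team_id=4: MAX(goals_against) = 6
  team_id=5: MAX(goals_against) = 6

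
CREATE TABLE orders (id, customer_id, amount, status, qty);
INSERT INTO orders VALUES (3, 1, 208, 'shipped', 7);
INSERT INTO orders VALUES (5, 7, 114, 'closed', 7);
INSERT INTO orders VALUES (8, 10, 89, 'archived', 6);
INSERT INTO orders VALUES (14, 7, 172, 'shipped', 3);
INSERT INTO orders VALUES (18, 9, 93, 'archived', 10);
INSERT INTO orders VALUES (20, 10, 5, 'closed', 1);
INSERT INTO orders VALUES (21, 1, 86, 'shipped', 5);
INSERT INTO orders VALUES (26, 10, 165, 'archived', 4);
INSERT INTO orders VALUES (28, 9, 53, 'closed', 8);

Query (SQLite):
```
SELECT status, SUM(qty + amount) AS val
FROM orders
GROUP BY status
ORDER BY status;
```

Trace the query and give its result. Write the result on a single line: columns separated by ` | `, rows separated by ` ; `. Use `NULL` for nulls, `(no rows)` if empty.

archived | 367 ; closed | 188 ; shipped | 481

For each row compute qty + amount.
Group by status; take SUM of the expression per group.
  archived: ids {8, 18, 26} → SUM(qty + amount)=367
  closed: ids {5, 20, 28} → SUM(qty + amount)=188
  shipped: ids {3, 14, 21} → SUM(qty + amount)=481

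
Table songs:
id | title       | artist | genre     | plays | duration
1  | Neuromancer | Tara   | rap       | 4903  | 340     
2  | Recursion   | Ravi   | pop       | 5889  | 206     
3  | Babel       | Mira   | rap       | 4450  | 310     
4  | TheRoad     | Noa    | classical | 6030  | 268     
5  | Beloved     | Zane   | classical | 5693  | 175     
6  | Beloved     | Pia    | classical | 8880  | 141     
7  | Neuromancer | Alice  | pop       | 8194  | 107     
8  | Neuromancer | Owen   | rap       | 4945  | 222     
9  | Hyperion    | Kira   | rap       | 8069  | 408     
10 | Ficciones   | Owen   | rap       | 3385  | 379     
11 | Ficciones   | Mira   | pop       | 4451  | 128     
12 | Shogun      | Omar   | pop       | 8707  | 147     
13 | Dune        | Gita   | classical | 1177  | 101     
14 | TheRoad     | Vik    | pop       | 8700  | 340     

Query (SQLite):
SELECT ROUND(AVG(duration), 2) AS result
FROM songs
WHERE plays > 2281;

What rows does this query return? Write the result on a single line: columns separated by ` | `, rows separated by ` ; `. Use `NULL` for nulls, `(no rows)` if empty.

Rows where plays > 2281 → duration values: [340, 206, 310, 268, 175, 141, 107, 222, 408, 379, 128, 147, 340].
AVG = 3171 / 13 (rounded to 2 dp).

243.92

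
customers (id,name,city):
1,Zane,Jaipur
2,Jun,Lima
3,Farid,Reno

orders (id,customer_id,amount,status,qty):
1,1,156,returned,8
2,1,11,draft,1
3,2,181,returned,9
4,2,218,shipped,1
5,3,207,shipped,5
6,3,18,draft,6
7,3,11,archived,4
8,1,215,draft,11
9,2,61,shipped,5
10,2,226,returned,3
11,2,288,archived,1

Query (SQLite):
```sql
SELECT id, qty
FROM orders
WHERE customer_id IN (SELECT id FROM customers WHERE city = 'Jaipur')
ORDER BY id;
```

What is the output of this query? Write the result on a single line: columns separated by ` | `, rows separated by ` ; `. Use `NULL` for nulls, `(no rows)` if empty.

1 | 8 ; 2 | 1 ; 8 | 11

Inner query: customers.id where city = 'Jaipur'.
Outer: keep orders rows whose customer_id is in that set.
Inner query → {1}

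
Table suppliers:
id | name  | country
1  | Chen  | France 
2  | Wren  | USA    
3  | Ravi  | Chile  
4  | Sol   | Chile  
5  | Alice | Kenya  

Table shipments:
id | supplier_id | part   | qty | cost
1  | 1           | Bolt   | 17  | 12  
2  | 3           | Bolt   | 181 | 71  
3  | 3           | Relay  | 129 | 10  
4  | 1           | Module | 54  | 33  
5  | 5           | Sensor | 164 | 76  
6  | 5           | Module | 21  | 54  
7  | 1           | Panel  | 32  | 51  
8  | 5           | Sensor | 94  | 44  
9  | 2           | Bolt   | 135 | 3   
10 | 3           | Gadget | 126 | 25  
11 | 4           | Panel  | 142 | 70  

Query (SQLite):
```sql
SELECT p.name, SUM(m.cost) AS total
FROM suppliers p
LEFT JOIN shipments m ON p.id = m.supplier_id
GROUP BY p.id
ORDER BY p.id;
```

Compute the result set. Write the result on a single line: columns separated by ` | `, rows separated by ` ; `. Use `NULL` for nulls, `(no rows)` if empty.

Chen | 96 ; Wren | 3 ; Ravi | 106 ; Sol | 70 ; Alice | 174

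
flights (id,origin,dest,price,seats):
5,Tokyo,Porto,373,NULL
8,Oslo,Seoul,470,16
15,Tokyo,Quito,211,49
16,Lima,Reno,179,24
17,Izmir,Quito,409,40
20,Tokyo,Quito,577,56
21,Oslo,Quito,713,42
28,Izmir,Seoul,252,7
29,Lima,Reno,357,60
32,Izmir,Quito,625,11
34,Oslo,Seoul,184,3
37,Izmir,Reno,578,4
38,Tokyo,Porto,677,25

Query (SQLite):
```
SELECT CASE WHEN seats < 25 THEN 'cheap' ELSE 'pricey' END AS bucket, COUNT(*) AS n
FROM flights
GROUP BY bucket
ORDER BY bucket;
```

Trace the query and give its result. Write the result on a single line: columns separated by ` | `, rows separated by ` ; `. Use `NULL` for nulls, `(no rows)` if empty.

cheap | 6 ; pricey | 7

Bucket rows by seats < 25 → 'cheap' else 'pricey'; count each bucket.
NULL < 25 is unknown, so NULL seats falls into ELSE → 'pricey'.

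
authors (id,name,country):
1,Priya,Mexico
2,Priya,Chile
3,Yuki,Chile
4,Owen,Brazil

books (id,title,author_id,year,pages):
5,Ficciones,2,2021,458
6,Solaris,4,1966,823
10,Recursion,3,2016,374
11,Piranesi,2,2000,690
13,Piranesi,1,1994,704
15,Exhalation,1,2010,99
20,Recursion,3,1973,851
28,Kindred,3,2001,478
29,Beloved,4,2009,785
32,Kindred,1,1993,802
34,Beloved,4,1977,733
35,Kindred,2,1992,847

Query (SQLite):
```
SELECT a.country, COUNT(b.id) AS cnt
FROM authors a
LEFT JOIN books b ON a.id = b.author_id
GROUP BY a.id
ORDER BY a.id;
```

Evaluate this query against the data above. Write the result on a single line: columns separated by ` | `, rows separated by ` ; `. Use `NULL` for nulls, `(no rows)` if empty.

LEFT JOIN keeps every authors row; unmatched ones get NULL for books columns.
Group by authors.id and compute COUNT(b.id). COUNT(col) of an all-NULL group is 0.
  1: ids {13, 15, 32} → COUNT(b.id)=3
  2: ids {5, 11, 35} → COUNT(b.id)=3
  3: ids {10, 20, 28} → COUNT(b.id)=3
  4: ids {6, 29, 34} → COUNT(b.id)=3

Mexico | 3 ; Chile | 3 ; Chile | 3 ; Brazil | 3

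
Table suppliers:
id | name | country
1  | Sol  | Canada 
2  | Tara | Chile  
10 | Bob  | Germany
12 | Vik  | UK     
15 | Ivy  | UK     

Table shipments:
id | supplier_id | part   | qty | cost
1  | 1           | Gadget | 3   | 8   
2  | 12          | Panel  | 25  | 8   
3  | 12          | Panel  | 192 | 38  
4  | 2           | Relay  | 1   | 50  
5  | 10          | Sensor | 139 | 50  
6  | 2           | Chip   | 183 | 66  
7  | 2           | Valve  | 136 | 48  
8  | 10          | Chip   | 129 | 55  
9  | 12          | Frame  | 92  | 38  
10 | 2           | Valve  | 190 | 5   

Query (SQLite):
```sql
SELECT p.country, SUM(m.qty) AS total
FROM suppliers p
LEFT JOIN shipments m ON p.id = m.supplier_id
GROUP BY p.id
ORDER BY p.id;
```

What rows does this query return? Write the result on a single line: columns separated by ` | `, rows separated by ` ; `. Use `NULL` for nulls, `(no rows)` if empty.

Canada | 3 ; Chile | 510 ; Germany | 268 ; UK | 309 ; UK | NULL

LEFT JOIN keeps every suppliers row; unmatched ones get NULL for shipments columns.
Group by suppliers.id and compute SUM(m.qty). SUM over an all-NULL group is NULL.
  1: ids {1} → SUM(m.qty)=3
  2: ids {4, 6, 7, 10} → SUM(m.qty)=510
  10: ids {5, 8} → SUM(m.qty)=268
  12: ids {2, 3, 9} → SUM(m.qty)=309
  15: ids {—} → SUM(m.qty)=NULL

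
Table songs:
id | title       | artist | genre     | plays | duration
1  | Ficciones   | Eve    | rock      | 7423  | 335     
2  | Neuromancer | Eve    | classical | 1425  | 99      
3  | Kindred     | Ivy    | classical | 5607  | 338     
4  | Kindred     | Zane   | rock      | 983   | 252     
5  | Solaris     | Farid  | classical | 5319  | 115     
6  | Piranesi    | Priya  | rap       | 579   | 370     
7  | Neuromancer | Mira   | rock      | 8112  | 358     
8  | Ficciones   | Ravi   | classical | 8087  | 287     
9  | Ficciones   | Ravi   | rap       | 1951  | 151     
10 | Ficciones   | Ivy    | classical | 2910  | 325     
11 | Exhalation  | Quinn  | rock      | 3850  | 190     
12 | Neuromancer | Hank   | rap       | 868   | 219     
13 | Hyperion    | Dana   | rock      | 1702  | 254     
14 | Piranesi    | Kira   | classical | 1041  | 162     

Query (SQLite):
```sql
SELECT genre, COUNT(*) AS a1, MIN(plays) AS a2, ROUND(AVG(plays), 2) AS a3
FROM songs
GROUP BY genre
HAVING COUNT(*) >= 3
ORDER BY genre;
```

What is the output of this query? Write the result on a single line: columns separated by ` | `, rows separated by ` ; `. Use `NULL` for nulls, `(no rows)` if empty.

Group songs by genre.
Per group compute: COUNT(*), MIN(plays), ROUND(AVG(plays), 2).
HAVING: drop groups with fewer than 3 rows.
  classical: ids {2, 3, 5, 8, 10, 14} → COUNT(*)=6, MIN(plays)=1041, ROUND(AVG(plays), 2)=4064.83
  rap: ids {6, 9, 12} → COUNT(*)=3, MIN(plays)=579, ROUND(AVG(plays), 2)=1132.67
  rock: ids {1, 4, 7, 11, 13} → COUNT(*)=5, MIN(plays)=983, ROUND(AVG(plays), 2)=4414

classical | 6 | 1041 | 4064.83 ; rap | 3 | 579 | 1132.67 ; rock | 5 | 983 | 4414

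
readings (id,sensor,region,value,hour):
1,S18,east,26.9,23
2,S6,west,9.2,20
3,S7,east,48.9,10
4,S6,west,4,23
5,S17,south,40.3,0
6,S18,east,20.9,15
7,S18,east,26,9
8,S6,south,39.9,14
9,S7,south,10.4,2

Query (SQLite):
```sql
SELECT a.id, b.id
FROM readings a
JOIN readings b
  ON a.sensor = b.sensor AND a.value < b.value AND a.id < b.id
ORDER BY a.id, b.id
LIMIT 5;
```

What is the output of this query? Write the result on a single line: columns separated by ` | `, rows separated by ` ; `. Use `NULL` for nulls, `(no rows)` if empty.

2 | 8 ; 4 | 8 ; 6 | 7

Pairs (a,b) with same sensor, a.value < b.value, a.id < b.id.
sensor groups: S17:{5} S18:{1,6,7} S6:{2,4,8} S7:{3,9}
Ordered by (a.id, b.id); first 5.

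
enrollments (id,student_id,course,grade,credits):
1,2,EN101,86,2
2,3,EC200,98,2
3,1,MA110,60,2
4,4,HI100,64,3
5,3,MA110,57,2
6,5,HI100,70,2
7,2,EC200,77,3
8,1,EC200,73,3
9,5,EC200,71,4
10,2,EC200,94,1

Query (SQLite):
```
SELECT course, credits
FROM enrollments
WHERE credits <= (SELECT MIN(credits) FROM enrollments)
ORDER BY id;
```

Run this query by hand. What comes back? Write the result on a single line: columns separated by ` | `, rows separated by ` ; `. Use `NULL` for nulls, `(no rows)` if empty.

EC200 | 1

Scalar subquery: MIN(credits) over all enrollments rows = 1.
Keep rows where credits <= that value.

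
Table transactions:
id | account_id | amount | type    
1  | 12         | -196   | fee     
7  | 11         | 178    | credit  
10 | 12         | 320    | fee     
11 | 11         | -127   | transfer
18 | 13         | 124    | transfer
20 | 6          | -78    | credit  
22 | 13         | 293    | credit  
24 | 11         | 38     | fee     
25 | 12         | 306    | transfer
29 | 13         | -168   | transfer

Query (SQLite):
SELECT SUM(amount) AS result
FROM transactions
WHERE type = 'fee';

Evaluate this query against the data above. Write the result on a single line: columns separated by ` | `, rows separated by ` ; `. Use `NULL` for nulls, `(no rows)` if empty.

Rows where type='fee' → amount values: [-196, 320, 38].
SUM of non-NULL values = 162.

162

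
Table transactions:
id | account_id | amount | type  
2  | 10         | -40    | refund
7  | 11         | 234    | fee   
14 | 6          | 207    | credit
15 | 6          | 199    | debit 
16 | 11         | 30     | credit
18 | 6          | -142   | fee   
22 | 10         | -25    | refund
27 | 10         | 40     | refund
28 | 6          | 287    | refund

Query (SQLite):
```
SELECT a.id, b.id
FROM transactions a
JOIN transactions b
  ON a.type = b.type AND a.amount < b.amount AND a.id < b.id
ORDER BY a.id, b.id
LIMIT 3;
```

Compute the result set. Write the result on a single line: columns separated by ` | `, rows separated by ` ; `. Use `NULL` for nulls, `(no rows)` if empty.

2 | 22 ; 2 | 27 ; 2 | 28

Pairs (a,b) with same type, a.amount < b.amount, a.id < b.id.
type groups: credit:{14,16} debit:{15} fee:{7,18} refund:{2,22,27,28}
Ordered by (a.id, b.id); first 3.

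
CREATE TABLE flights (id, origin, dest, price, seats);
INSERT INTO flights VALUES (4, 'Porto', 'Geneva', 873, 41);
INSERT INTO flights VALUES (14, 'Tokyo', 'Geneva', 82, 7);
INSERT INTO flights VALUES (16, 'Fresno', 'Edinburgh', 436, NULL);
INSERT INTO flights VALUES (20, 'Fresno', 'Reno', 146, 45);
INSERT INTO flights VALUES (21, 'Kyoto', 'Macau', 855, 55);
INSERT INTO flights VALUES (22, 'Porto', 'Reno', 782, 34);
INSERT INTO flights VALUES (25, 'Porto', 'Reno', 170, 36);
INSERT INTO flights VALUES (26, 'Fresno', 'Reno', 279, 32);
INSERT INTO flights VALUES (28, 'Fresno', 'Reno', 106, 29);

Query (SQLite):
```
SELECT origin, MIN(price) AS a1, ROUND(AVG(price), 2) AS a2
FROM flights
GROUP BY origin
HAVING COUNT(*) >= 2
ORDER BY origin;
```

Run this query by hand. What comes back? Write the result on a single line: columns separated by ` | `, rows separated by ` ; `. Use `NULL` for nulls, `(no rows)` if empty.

Fresno | 106 | 241.75 ; Porto | 170 | 608.33

Group flights by origin.
Per group compute: MIN(price), ROUND(AVG(price), 2).
HAVING: drop groups with fewer than 2 rows.
  Fresno: ids {16, 20, 26, 28} → MIN(price)=106, ROUND(AVG(price), 2)=241.75
  Kyoto: ids {21} → MIN(price)=855, ROUND(AVG(price), 2)=855
  Porto: ids {4, 22, 25} → MIN(price)=170, ROUND(AVG(price), 2)=608.33
  Tokyo: ids {14} → MIN(price)=82, ROUND(AVG(price), 2)=82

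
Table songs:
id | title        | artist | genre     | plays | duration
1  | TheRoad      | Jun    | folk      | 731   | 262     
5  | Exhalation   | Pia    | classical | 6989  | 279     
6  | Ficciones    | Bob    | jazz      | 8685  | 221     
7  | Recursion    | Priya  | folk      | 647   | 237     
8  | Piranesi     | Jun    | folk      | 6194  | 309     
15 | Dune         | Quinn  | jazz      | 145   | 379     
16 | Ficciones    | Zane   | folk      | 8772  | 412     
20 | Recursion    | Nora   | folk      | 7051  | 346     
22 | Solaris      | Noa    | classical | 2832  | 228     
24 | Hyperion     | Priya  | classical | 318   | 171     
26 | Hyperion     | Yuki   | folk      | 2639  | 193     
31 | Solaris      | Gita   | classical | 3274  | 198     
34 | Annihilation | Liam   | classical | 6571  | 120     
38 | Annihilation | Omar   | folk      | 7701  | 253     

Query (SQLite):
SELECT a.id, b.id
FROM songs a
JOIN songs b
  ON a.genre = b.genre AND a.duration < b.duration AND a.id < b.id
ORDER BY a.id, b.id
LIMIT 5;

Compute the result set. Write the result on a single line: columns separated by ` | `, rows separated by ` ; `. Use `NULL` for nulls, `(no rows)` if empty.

1 | 8 ; 1 | 16 ; 1 | 20 ; 6 | 15 ; 7 | 8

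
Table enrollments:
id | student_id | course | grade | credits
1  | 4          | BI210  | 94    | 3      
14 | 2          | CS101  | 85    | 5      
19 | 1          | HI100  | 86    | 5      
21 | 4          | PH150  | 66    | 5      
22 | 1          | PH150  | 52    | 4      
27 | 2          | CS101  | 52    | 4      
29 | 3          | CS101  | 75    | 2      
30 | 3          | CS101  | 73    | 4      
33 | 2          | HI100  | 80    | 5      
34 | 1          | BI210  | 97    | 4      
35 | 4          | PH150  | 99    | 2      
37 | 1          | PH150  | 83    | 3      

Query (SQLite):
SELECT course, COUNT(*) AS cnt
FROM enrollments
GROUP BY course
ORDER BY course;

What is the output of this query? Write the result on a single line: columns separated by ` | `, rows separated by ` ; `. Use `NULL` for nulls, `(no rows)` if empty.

Partition enrollments by course; compute COUNT(*) within each group.
  BI210: ids {1, 34} → COUNT(*)=2
  CS101: ids {14, 27, 29, 30} → COUNT(*)=4
  HI100: ids {19, 33} → COUNT(*)=2
  PH150: ids {21, 22, 35, 37} → COUNT(*)=4

BI210 | 2 ; CS101 | 4 ; HI100 | 2 ; PH150 | 4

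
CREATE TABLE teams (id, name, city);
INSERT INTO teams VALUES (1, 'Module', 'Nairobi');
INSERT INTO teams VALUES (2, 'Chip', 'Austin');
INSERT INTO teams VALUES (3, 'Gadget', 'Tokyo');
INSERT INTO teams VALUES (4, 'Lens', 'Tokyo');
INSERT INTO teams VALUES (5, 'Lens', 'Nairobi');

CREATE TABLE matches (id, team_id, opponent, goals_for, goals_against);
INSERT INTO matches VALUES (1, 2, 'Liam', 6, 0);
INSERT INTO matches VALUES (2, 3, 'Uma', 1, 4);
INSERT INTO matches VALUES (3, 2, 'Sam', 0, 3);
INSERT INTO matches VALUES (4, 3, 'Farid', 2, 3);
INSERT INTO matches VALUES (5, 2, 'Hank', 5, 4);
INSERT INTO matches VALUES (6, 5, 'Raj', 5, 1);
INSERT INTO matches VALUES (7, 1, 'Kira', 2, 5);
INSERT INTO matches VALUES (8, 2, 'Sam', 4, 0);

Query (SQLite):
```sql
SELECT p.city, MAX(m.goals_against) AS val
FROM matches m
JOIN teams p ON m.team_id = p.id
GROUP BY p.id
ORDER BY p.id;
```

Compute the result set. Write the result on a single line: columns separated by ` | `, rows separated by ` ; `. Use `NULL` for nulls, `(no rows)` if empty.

Nairobi | 5 ; Austin | 4 ; Tokyo | 4 ; Nairobi | 1

Join each matches row to its teams via team_id.
Group joined rows by teams.id; compute MAX(m.goals_against) per group.
  1: ids {7} → MAX(m.goals_against)=5
  2: ids {1, 3, 5, 8} → MAX(m.goals_against)=4
  3: ids {2, 4} → MAX(m.goals_against)=4
  5: ids {6} → MAX(m.goals_against)=1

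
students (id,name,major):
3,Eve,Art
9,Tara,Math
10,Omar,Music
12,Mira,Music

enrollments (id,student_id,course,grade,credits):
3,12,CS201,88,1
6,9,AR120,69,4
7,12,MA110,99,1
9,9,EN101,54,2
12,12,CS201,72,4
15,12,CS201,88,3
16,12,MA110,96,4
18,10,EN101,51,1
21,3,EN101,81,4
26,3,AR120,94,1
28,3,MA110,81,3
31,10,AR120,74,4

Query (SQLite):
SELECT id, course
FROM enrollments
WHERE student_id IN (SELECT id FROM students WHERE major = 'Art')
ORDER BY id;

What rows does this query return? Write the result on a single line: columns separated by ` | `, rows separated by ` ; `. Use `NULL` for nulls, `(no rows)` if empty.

Inner query: students.id where major = 'Art'.
Outer: keep enrollments rows whose student_id is in that set.
Inner query → {3}

21 | EN101 ; 26 | AR120 ; 28 | MA110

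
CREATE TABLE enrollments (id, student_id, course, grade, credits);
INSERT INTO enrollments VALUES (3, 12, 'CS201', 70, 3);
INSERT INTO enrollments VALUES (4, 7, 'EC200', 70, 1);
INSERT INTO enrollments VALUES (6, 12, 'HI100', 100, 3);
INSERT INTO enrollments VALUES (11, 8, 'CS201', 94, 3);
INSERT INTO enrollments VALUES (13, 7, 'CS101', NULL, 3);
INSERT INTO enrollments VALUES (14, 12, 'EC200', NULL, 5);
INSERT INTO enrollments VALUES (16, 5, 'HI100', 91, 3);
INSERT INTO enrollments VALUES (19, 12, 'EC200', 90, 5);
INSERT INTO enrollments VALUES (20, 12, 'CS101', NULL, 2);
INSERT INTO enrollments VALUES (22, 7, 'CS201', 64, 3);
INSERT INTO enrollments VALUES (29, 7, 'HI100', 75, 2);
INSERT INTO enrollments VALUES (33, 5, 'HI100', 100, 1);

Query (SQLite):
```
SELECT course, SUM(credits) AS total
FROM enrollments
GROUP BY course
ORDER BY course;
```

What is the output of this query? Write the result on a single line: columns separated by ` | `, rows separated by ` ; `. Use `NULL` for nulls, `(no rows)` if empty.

CS101 | 5 ; CS201 | 9 ; EC200 | 11 ; HI100 | 9

Partition enrollments by course; compute SUM(credits) within each group.
  CS101: ids {13, 20} → SUM(credits)=5
  CS201: ids {3, 11, 22} → SUM(credits)=9
  EC200: ids {4, 14, 19} → SUM(credits)=11
  HI100: ids {6, 16, 29, 33} → SUM(credits)=9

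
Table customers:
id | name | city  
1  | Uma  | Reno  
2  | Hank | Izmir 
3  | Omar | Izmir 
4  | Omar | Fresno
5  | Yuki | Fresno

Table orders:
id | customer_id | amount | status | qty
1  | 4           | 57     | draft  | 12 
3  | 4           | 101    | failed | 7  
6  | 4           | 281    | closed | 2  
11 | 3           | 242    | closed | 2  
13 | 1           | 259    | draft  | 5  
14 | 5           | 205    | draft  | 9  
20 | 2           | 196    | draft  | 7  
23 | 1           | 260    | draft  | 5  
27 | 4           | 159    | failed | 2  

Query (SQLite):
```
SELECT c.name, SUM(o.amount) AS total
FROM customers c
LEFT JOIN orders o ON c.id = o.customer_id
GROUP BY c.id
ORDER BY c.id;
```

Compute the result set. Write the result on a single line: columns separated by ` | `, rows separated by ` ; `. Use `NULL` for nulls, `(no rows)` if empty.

Uma | 519 ; Hank | 196 ; Omar | 242 ; Omar | 598 ; Yuki | 205

LEFT JOIN keeps every customers row; unmatched ones get NULL for orders columns.
Group by customers.id and compute SUM(o.amount). SUM over an all-NULL group is NULL.
  1: ids {13, 23} → SUM(o.amount)=519
  2: ids {20} → SUM(o.amount)=196
  3: ids {11} → SUM(o.amount)=242
  4: ids {1, 3, 6, 27} → SUM(o.amount)=598
  5: ids {14} → SUM(o.amount)=205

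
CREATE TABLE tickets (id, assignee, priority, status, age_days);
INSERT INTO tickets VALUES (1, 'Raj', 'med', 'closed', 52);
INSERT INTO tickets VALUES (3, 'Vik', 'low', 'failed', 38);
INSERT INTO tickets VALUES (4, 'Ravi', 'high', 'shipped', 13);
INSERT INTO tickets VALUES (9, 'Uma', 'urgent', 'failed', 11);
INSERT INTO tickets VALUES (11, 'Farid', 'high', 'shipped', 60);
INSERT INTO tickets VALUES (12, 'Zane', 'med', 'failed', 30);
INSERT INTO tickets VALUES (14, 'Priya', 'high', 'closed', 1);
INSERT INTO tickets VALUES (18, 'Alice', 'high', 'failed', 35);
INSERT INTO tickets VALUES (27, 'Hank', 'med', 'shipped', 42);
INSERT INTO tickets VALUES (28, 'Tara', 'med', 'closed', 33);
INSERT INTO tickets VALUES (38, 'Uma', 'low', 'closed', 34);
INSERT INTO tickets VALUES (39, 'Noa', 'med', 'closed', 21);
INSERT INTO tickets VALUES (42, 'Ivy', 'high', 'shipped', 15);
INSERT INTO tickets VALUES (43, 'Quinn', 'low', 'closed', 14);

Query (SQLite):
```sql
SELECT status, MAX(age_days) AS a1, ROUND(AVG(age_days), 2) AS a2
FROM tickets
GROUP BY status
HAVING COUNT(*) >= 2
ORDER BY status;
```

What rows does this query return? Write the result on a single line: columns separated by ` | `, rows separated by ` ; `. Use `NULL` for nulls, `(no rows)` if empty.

closed | 52 | 25.83 ; failed | 38 | 28.5 ; shipped | 60 | 32.5

Group tickets by status.
Per group compute: MAX(age_days), ROUND(AVG(age_days), 2).
HAVING: drop groups with fewer than 2 rows.
  closed: ids {1, 14, 28, 38, 39, 43} → MAX(age_days)=52, ROUND(AVG(age_days), 2)=25.83
  failed: ids {3, 9, 12, 18} → MAX(age_days)=38, ROUND(AVG(age_days), 2)=28.5
  shipped: ids {4, 11, 27, 42} → MAX(age_days)=60, ROUND(AVG(age_days), 2)=32.5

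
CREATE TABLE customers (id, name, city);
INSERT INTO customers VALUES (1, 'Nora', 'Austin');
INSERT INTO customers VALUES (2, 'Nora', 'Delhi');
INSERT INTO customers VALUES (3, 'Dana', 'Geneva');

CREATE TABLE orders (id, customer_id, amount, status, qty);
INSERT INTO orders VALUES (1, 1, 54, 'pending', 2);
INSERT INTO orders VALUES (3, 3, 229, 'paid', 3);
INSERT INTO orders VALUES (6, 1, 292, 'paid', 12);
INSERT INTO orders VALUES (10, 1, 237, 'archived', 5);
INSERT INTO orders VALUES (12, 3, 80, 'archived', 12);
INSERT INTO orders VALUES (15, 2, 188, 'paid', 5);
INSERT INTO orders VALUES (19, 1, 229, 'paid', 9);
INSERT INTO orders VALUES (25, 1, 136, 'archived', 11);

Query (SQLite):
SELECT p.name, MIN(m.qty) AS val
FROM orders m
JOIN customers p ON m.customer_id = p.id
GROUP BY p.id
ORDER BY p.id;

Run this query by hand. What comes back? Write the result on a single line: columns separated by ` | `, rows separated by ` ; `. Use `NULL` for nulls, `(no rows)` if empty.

Nora | 2 ; Nora | 5 ; Dana | 3

Join each orders row to its customers via customer_id.
Group joined rows by customers.id; compute MIN(m.qty) per group.
  1: ids {1, 6, 10, 19, 25} → MIN(m.qty)=2
  2: ids {15} → MIN(m.qty)=5
  3: ids {3, 12} → MIN(m.qty)=3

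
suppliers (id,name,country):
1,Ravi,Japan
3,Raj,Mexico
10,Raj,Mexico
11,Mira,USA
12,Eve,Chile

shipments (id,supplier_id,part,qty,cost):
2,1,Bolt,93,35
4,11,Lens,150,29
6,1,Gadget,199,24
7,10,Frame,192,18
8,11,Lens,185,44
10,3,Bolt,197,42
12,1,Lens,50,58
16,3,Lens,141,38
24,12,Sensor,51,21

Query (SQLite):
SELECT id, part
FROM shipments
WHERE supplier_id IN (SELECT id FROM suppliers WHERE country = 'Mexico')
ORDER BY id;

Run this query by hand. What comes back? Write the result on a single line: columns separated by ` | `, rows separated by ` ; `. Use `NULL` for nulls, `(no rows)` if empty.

Inner query: suppliers.id where country = 'Mexico'.
Outer: keep shipments rows whose supplier_id is in that set.
Inner query → {3, 10}

7 | Frame ; 10 | Bolt ; 16 | Lens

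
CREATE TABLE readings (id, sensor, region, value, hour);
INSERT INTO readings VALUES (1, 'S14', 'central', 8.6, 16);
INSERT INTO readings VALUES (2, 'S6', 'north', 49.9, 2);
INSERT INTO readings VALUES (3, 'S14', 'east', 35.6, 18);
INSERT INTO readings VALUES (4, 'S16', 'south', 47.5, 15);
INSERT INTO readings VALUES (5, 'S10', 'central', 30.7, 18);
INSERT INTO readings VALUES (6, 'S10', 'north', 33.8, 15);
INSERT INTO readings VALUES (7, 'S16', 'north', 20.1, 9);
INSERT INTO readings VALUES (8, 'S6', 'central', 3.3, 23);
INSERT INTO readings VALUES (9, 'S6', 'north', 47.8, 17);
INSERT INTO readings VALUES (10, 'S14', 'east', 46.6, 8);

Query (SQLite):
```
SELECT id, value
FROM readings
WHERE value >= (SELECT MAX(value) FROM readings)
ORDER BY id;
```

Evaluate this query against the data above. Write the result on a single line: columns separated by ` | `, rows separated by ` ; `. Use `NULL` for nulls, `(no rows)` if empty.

2 | 49.9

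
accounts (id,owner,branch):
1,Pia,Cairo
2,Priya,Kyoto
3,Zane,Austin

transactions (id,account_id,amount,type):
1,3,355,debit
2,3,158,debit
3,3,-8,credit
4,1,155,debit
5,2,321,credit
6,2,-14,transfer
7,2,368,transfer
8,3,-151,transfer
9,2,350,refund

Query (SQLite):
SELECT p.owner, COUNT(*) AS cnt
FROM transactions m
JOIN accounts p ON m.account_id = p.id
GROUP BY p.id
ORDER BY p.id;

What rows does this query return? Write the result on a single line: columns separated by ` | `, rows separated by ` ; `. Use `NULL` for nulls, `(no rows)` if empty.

Pia | 1 ; Priya | 4 ; Zane | 4

Join each transactions row to its accounts via account_id.
Group joined rows by accounts.id; compute COUNT(*) per group.
  1: ids {4} → COUNT(*)=1
  2: ids {5, 6, 7, 9} → COUNT(*)=4
  3: ids {1, 2, 3, 8} → COUNT(*)=4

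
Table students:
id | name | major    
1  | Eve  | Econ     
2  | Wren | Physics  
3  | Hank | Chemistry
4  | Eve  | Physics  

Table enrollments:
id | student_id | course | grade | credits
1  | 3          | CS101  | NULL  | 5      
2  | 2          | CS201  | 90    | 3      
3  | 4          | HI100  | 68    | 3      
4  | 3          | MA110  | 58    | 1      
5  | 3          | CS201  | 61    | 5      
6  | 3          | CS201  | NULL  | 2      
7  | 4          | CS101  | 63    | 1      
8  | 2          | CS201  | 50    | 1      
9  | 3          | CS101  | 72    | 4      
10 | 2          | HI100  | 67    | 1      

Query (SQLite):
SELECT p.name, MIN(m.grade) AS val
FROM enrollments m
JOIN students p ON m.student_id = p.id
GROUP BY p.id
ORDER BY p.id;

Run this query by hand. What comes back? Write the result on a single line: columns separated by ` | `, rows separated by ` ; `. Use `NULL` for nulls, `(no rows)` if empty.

Join each enrollments row to its students via student_id.
Group joined rows by students.id; compute MIN(m.grade) per group.
  2: ids {2, 8, 10} → MIN(m.grade)=50
  3: ids {1, 4, 5, 6, 9} → MIN(m.grade)=58
  4: ids {3, 7} → MIN(m.grade)=63

Wren | 50 ; Hank | 58 ; Eve | 63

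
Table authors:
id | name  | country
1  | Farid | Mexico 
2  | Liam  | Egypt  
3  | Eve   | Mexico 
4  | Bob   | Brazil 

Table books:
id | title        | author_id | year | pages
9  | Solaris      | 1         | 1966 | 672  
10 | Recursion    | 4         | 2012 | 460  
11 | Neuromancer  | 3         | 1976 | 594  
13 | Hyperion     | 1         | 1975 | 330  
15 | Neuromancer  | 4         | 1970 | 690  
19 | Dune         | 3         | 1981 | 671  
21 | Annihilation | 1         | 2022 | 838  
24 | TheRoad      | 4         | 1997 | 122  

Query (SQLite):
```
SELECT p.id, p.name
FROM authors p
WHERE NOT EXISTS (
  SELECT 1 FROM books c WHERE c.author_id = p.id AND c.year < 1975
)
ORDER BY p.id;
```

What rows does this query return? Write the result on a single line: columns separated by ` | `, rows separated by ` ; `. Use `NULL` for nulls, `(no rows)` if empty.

For each authors row, check whether any books with matching author_id has year < 1975.
Keep rows where that is false.

2 | Liam ; 3 | Eve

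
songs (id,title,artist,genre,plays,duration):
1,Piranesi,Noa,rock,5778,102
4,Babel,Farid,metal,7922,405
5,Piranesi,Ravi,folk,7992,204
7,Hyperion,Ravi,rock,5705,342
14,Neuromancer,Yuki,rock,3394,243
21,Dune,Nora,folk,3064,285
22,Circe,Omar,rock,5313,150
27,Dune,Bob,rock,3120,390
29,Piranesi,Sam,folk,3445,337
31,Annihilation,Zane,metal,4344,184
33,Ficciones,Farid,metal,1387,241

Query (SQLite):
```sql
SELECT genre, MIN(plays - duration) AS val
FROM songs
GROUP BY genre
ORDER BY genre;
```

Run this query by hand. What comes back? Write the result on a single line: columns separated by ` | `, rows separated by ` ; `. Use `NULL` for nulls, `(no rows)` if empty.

folk | 2779 ; metal | 1146 ; rock | 2730

For each row compute plays - duration.
Group by genre; take MIN of the expression per group.
  folk: ids {5, 21, 29} → MIN(plays - duration)=2779
  metal: ids {4, 31, 33} → MIN(plays - duration)=1146
  rock: ids {1, 7, 14, 22, 27} → MIN(plays - duration)=2730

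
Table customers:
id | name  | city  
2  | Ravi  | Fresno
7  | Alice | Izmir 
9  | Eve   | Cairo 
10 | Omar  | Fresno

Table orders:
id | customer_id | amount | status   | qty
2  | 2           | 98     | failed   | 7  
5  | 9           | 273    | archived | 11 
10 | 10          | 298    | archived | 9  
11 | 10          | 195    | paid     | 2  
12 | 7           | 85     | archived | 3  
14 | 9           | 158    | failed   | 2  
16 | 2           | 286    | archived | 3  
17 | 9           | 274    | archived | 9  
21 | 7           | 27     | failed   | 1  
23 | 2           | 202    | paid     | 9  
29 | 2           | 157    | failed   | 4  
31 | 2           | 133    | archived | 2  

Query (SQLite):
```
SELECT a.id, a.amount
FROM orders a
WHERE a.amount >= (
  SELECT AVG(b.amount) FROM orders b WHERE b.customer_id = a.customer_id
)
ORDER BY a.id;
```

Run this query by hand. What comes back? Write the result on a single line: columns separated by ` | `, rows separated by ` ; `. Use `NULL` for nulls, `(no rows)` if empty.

For each orders row a, compute AVG(amount) over rows sharing a.customer_id.
Keep row a if a.amount >= that per-group AVG.
  customer_id=2: AVG(amount) = 175.2
  customer_id=7: AVG(amount) = 56.0
  customer_id=9: AVG(amount) = 235.0
  customer_id=10: AVG(amount) = 246.5

5 | 273 ; 10 | 298 ; 12 | 85 ; 16 | 286 ; 17 | 274 ; 23 | 202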